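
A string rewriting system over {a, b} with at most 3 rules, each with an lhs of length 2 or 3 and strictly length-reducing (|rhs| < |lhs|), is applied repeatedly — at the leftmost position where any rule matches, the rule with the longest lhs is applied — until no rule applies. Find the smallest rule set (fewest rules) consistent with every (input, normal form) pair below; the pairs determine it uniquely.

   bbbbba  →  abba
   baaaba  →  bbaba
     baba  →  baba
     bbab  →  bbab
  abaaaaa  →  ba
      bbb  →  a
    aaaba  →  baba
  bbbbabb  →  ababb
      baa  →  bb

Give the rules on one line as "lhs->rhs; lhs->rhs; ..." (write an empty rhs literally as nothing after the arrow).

  | bbbbba => abba
  | baaaba => bbaba
  | baba
  | bbab

aa->b; bbb->a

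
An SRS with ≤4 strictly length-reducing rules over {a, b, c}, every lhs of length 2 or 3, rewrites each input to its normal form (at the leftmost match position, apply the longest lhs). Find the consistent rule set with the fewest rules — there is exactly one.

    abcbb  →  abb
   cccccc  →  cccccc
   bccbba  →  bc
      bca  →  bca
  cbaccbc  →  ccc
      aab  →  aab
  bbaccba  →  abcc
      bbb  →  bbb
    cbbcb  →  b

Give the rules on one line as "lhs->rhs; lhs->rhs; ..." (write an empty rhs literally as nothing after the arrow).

  | abcbb => abb
  | cccccc
  | bccbba => bcba => bc
  | bca

bba->ab; cb->; cba->c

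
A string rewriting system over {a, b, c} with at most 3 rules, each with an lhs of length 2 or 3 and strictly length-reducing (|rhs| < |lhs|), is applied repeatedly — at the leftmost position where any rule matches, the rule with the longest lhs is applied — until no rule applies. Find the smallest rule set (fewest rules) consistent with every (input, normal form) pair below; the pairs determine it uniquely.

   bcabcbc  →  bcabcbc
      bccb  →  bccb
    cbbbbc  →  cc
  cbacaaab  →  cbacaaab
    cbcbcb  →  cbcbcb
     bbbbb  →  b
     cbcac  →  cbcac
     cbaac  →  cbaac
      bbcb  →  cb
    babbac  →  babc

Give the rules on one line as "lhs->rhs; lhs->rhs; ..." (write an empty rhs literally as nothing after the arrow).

  | bcabcbc
  | bccb
  | cbbbbc => cbbc => cc
  | cbacaaab

bb->; bba->b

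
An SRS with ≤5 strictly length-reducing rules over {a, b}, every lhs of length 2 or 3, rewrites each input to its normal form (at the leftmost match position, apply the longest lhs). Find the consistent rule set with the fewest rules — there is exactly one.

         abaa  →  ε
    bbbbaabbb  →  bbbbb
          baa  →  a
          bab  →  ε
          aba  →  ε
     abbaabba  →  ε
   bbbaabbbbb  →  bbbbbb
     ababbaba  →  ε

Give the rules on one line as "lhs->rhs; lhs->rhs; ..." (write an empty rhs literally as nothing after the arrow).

aa->; ba->a; baa->ba; bab->

  | abaa => aba => aa => ε
  | bbbbaabbb => bbbbabbb => bbbbb
  | baa => ba => a
  | bab => ε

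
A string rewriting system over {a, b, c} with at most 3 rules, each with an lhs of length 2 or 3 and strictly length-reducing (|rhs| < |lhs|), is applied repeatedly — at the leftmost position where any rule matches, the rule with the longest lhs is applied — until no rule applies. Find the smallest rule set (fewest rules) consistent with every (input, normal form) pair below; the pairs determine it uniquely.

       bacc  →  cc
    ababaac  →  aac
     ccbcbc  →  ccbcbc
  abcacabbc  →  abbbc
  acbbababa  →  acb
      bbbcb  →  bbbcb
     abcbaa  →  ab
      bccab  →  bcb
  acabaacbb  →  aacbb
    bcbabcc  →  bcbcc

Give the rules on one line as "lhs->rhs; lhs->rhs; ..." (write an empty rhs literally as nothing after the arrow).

ba->; ca->

  | bacc => cc
  | ababaac => abaac => aac
  | ccbcbc
  | abcacabbc => abcabbc => abbbc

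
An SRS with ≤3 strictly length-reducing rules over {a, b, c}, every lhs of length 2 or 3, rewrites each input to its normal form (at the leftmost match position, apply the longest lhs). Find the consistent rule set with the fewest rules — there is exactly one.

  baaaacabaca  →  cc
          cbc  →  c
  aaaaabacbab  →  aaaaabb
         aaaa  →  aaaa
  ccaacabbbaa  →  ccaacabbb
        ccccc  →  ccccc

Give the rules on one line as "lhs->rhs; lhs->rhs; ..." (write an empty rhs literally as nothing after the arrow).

ba->b; bc->; bca->c

  | baaaacabaca => baaacabaca => baacabaca => bacabaca => bcabaca => cbaca => cbca => cc
  | cbc => c
  | aaaaabacbab => aaaaabcbab => aaaaabab => aaaaabb
  | aaaa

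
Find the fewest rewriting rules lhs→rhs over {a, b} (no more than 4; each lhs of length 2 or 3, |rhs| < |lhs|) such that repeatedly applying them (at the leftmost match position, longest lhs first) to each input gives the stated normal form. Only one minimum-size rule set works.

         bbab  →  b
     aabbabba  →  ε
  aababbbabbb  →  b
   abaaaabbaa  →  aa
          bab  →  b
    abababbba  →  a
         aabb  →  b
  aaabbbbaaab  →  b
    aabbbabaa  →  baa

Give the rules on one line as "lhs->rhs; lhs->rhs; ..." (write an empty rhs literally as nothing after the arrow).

  | bbab => b
  | aabbabba => abbabba => bbabba => bba => ε
  | aababbbabbb => ababbbabbb => babbbabbb => bbbbabbb => babbb => bbbb => b
  | abaaaabbaa => baaaabbaa => baaabbaa => baabbaa => babbaa => bbbaa => aa

ab->b; bb->b; bba->; bbb->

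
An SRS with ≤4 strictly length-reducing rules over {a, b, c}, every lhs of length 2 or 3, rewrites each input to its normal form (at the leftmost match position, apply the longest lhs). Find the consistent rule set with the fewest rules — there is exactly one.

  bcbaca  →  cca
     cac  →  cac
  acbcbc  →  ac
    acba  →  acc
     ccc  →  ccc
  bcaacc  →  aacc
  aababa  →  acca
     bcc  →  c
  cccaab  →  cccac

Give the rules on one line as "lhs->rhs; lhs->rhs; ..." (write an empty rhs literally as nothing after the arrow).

ab->c; ba->c; bc->

  | bcbaca => baca => cca
  | cac
  | acbcbc => acbc => ac
  | acba => acc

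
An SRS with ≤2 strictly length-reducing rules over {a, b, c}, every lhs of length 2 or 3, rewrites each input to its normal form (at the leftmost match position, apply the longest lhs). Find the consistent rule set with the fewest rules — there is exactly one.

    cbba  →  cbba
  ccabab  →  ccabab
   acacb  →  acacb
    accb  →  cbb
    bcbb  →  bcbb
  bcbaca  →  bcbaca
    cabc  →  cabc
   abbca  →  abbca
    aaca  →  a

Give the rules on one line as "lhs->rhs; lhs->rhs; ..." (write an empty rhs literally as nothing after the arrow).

aac->; acc->cb

  | cbba
  | ccabab
  | acacb
  | accb => cbb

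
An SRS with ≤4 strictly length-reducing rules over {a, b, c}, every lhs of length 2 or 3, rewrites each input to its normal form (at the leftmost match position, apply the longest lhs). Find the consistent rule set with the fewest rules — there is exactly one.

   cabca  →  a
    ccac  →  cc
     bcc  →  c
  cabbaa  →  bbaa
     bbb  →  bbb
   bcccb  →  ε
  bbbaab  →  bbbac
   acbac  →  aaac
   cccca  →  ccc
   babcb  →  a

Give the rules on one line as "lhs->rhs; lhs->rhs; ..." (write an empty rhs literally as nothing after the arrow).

ab->c; bc->; ca->; cb->a

  | cabca => bca => a
  | ccac => cc
  | bcc => c
  | cabbaa => bbaa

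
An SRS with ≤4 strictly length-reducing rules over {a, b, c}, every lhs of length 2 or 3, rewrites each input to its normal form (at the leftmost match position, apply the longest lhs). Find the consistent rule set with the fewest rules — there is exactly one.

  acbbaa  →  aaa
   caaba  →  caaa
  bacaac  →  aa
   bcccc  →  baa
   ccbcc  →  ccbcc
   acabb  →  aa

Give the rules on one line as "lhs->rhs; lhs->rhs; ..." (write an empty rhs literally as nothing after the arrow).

ab->a; ac->a; bac->; ccc->aa

  | acbbaa => abbaa => abaa => aaa
  | caaba => caaa
  | bacaac => aac => aa
  | bcccc => baac => baa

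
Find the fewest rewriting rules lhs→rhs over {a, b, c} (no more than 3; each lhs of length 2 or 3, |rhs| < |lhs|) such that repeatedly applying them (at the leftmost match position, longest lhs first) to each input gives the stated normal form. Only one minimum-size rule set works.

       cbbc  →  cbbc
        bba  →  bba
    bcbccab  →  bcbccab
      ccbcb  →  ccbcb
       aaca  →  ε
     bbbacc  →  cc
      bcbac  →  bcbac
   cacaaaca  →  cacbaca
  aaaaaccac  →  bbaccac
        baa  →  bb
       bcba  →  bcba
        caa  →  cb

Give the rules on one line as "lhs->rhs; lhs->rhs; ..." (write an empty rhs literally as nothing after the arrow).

aa->b; bbb->bc; bca->

  | cbbc
  | bba
  | bcbccab
  | ccbcb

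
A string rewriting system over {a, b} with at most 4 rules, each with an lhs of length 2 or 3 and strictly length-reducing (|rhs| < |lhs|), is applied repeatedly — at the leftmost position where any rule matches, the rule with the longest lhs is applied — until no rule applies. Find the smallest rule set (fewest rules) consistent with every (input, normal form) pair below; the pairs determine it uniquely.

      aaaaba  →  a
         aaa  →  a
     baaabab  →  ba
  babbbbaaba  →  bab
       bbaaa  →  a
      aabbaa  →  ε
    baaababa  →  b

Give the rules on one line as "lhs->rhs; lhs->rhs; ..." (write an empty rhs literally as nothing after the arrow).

aa->; aab->aa; aba->ab; bb->

  | aaaaba => aaba => aaa => a
  | aaa => a
  | baaabab => babab => babb => ba
  | babbbbaaba => babbaaba => baaaba => baba => bab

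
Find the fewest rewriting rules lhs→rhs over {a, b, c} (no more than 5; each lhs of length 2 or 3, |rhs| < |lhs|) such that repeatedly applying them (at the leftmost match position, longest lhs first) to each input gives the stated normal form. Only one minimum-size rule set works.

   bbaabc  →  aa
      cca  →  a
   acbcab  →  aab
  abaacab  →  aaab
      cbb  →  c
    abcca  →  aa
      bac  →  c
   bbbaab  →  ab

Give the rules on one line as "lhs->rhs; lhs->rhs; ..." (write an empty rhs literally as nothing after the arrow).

ba->; bb->; bc->; ca->a

  | bbaabc => aabc => aa
  | cca => ca => a
  | acbcab => acab => aab
  | abaacab => aacab => aaab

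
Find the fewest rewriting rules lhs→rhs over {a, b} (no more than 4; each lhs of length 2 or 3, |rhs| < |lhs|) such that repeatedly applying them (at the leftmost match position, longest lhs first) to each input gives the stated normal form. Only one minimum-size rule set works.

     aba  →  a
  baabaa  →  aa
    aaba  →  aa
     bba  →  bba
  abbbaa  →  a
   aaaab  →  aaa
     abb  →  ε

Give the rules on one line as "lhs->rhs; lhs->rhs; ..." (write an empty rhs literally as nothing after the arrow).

  | aba => a
  | baabaa => abaa => aa
  | aaba => aa
  | bba

ab->; abb->; baa->a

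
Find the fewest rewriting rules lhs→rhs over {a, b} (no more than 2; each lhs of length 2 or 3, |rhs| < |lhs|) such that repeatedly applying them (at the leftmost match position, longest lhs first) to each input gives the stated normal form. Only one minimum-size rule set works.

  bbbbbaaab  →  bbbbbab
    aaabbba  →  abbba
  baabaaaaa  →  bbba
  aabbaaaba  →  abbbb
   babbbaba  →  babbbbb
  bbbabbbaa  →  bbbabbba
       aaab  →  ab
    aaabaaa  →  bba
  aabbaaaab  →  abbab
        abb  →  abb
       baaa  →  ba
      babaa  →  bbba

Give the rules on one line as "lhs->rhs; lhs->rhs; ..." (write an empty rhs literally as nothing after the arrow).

  | bbbbbaaab => bbbbbaab => bbbbbab
  | aaabbba => aabbba => abbba
  | baabaaaaa => babaaaaa => bbbaaaa => bbbaaa => bbbaa => bbba
  | aabbaaaba => abbaaaba => abbaaba => abbaba => abbbb

aa->a; aba->bb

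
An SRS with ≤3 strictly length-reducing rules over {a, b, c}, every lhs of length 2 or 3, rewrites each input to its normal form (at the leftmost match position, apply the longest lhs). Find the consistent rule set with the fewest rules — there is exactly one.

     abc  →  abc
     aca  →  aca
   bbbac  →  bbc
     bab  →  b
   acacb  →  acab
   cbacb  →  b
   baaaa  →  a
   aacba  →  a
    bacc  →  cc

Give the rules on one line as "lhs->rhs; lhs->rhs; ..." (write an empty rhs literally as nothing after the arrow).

  | abc
  | aca
  | bbbac => bbc
  | bab => b

aa->a; ba->; cb->b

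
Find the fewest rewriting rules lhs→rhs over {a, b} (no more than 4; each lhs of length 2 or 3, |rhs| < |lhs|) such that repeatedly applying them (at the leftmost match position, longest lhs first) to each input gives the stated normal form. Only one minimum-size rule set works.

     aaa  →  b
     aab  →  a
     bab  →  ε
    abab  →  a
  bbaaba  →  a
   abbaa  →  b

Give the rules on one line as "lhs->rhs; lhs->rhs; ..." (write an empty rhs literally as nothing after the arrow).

aa->b; ba->b; bab->; bb->a

  | aaa => ba => b
  | aab => bb => a
  | bab => ε
  | abab => a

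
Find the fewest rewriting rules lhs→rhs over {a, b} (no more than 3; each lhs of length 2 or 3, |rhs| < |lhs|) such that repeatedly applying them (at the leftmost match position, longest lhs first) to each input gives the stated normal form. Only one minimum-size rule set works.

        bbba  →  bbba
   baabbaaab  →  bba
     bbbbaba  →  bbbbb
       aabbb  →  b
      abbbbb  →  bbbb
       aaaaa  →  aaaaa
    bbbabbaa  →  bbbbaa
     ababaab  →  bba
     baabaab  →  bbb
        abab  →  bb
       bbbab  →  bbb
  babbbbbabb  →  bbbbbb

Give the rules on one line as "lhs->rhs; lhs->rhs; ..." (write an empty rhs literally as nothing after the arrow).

  | bbba
  | baabbaaab => babaaab => bbaab => bba
  | bbbbaba => bbbbb
  | aabbb => abb => b

ab->; aba->b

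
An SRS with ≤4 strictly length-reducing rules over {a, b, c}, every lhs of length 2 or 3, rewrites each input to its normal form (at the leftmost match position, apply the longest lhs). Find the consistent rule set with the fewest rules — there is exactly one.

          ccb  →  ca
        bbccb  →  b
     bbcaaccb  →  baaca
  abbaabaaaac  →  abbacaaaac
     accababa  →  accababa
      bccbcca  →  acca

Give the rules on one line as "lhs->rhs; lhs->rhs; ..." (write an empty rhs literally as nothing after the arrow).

aab->ac; bc->; cb->a

  | ccb => ca
  | bbccb => bcb => b
  | bbcaaccb => baaccb => baaca
  | abbaabaaaac => abbacaaaac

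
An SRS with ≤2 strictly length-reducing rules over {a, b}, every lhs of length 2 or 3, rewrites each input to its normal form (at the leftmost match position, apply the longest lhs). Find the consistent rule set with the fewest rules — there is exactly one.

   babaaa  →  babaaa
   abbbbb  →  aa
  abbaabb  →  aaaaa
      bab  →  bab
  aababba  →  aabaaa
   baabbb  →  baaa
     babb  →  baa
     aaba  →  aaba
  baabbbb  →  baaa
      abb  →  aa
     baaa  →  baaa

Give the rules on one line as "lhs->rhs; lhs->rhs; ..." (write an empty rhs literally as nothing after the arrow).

  | babaaa
  | abbbbb => abbbb => abbb => abb => aa
  | abbaabb => aaaabb => aaaaa
  | bab

bb->a; bbb->bb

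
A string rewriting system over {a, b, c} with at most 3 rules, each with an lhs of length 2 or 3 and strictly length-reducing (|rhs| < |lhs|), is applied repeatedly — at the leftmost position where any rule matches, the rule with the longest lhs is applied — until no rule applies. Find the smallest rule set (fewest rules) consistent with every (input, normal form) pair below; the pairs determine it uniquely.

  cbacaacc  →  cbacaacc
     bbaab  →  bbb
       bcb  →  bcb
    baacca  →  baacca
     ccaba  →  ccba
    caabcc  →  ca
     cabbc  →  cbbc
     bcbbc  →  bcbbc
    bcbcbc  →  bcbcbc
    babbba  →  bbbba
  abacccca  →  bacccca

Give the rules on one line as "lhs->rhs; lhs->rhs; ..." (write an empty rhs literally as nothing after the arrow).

ab->b; bcc->a

  | cbacaacc
  | bbaab => bbab => bbb
  | bcb
  | baacca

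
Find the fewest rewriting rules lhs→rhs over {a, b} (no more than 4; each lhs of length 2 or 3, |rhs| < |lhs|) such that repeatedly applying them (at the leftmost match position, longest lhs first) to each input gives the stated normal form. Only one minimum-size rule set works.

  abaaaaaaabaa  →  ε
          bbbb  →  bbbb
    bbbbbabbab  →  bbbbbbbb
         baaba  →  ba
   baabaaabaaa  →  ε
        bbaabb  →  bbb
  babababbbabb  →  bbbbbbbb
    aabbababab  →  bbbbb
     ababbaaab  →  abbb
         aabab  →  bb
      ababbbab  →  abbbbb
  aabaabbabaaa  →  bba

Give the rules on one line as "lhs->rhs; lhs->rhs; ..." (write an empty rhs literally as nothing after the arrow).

aa->; baa->; bab->bb

  | abaaaaaaabaa => aaaaaabaa => aaaabaa => aabaa => baa => ε
  | bbbb
  | bbbbbabbab => bbbbbbbab => bbbbbbbb
  | baaba => ba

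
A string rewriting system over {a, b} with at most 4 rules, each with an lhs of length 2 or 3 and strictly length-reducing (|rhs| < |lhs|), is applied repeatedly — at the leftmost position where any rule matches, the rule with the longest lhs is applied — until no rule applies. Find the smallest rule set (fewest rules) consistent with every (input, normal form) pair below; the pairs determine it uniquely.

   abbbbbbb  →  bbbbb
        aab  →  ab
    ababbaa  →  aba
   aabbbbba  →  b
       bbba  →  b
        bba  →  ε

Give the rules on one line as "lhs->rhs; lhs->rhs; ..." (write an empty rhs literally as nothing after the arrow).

aa->a; abb->; bba->

  | abbbbbbb => bbbbb
  | aab => ab
  | ababbaa => abaa => aba
  | aabbbbba => abbbbba => bbba => b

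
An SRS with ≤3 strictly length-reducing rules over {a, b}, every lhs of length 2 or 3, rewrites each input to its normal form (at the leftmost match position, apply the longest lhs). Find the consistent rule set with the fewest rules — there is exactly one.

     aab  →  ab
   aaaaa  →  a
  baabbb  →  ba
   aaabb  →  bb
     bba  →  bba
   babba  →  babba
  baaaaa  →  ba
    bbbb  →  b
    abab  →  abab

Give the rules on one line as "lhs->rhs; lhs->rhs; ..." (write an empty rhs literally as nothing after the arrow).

  | aab => ab
  | aaaaa => aa => a
  | baabbb => babbb => ba
  | aaabb => bb

aa->a; aaa->; bbb->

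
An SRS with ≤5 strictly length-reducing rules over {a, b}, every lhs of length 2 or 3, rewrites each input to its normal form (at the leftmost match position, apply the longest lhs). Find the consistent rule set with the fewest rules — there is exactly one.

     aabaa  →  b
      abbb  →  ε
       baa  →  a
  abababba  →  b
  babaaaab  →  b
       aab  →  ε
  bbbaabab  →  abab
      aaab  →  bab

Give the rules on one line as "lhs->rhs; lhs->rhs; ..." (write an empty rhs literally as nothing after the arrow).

aa->b; aab->; bb->a; bba->bb

  | aabaa => aa => b
  | abbb => aab => ε
  | baa => bb => a
  | abababba => abababb => ababaa => ababb => abaa => abb => aa => b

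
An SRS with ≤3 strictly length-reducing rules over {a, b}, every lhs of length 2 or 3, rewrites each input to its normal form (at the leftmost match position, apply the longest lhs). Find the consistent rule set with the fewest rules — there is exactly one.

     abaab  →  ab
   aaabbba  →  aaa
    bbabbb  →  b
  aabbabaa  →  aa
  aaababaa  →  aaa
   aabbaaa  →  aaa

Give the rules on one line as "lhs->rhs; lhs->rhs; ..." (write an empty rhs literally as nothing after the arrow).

  | abaab => ab
  | aaabbba => aaabba => aaaba => aaa
  | bbabbb => babbb => bbb => bb => b
  | aabbabaa => aababaa => aabaa => aa

ba->; baa->; bb->b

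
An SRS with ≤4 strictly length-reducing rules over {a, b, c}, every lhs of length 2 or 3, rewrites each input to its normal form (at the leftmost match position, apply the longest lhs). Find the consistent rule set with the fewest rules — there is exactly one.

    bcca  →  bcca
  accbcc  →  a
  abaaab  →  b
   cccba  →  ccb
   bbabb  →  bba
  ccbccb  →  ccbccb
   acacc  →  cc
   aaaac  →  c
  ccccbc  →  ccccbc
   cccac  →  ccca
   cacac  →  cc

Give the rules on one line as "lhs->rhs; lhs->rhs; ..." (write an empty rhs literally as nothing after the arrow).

  | bcca
  | accbcc => acbcc => abcc => acc => ac => a
  | abaaab => aaaab => aab => b
  | cccba => ccb

aa->; ab->a; ac->a; cba->b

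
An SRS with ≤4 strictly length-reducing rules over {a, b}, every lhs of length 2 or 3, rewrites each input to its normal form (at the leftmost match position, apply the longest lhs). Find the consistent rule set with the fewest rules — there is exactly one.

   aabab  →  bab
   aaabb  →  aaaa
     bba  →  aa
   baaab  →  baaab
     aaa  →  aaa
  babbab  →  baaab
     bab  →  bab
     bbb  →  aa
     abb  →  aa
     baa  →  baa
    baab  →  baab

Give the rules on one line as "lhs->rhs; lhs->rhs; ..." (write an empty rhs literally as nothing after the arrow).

aba->ba; bb->a; bbb->aa

  | aabab => abab => bab
  | aaabb => aaaa
  | bba => aa
  | baaab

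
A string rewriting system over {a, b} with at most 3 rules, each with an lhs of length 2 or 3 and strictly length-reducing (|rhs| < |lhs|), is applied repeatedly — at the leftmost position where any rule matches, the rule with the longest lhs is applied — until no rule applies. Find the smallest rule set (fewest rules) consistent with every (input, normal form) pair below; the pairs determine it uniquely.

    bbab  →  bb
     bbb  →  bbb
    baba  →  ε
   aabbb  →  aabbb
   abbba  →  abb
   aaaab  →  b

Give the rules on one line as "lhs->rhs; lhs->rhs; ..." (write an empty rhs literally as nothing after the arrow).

aaa->b; ba->

  | bbab => bb
  | bbb
  | baba => ba => ε
  | aabbb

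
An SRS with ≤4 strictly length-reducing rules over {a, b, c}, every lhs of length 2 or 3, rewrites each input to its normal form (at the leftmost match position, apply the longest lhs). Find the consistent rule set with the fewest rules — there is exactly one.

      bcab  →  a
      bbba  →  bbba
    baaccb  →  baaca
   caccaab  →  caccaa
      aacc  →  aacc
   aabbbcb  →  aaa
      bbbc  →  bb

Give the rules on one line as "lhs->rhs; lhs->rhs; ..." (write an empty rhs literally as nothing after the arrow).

ab->a; bc->; cb->a

  | bcab => ab => a
  | bbba
  | baaccb => baaca
  | caccaab => caccaa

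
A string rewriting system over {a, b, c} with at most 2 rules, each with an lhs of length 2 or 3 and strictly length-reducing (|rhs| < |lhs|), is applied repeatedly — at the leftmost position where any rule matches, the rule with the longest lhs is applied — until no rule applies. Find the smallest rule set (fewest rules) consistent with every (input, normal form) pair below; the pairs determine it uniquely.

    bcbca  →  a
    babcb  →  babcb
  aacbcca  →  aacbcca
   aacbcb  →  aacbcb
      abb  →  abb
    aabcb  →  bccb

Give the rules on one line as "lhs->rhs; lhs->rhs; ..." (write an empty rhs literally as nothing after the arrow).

  | bcbca => bca => a
  | babcb
  | aacbcca
  | aacbcb

aab->bc; bca->a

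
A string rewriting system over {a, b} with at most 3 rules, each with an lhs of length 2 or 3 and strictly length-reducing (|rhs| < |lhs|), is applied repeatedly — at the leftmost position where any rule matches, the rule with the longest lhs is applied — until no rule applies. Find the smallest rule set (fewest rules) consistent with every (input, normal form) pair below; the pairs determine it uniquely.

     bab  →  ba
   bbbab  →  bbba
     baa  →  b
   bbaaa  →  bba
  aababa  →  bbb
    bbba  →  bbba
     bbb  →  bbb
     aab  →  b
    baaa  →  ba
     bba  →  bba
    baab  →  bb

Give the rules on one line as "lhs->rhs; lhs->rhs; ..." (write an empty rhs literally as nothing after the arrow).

  | bab => ba
  | bbbab => bbba
  | baa => b
  | bbaaa => bba

aa->; ab->a; aba->bb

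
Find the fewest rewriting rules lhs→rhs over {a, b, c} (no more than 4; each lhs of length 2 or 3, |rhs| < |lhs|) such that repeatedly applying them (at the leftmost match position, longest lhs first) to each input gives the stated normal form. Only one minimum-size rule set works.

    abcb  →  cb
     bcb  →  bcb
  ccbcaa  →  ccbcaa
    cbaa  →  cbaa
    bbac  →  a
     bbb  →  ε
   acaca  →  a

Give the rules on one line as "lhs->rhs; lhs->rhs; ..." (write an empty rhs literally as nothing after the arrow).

ab->; ac->; bb->a

  | abcb => cb
  | bcb
  | ccbcaa
  | cbaa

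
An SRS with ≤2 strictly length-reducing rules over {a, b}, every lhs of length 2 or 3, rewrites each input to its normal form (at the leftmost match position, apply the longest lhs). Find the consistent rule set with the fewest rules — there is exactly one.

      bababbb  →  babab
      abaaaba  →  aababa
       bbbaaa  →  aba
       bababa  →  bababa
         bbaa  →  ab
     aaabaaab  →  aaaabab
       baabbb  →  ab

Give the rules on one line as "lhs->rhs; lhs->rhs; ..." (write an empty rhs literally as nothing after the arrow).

baa->ab; bb->b

  | bababbb => bababb => babab
  | abaaaba => aababa
  | bbbaaa => bbaaa => baaa => aba
  | bababa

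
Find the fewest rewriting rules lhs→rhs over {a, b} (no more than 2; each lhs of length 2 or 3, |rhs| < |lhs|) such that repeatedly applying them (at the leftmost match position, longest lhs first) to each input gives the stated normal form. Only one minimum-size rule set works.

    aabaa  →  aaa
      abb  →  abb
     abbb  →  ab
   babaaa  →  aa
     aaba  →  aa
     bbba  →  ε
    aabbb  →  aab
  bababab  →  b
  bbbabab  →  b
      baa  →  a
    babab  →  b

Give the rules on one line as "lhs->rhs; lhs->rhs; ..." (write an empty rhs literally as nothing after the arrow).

  | aabaa => aaa
  | abb
  | abbb => ab
  | babaaa => baaa => aa

ba->; bbb->b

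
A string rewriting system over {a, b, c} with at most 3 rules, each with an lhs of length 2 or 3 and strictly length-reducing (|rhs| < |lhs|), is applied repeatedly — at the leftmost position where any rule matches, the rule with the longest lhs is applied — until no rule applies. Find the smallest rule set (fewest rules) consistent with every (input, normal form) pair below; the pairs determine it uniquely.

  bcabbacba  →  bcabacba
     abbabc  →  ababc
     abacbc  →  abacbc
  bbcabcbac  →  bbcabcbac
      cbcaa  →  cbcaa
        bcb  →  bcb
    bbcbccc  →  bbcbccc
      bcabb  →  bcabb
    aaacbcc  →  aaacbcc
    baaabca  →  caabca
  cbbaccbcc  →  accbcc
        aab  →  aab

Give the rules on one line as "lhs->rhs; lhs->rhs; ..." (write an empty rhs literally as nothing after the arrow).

baa->ca; bba->ba; cbb->

  | bcabbacba => bcabacba
  | abbabc => ababc
  | abacbc
  | bbcabcbac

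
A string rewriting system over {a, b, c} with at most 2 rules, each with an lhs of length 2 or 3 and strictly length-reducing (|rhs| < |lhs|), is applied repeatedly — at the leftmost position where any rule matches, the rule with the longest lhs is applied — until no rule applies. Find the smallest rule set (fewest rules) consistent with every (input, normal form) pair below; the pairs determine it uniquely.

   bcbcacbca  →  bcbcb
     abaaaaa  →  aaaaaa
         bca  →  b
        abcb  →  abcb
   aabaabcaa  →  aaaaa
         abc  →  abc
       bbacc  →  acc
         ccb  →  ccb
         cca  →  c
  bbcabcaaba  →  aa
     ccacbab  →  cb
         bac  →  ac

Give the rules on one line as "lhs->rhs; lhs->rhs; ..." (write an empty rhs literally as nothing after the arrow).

ba->a; ca->

  | bcbcacbca => bcbcbca => bcbcb
  | abaaaaa => aaaaaa
  | bca => b
  | abcb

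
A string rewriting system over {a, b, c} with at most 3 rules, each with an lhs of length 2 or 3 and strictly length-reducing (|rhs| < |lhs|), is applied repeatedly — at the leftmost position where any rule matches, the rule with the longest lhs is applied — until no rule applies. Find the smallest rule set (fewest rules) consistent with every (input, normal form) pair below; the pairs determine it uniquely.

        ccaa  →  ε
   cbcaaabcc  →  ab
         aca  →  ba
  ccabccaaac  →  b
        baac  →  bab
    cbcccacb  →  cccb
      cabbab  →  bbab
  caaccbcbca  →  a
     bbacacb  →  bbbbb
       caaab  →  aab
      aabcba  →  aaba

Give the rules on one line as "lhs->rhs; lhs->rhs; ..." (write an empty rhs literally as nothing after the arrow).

ac->b; bc->; ca->

  | ccaa => ca => ε
  | cbcaaabcc => caaabcc => aabcc => aac => ab
  | aca => ba
  | ccabccaaac => cbccaaac => ccaaac => caac => ac => b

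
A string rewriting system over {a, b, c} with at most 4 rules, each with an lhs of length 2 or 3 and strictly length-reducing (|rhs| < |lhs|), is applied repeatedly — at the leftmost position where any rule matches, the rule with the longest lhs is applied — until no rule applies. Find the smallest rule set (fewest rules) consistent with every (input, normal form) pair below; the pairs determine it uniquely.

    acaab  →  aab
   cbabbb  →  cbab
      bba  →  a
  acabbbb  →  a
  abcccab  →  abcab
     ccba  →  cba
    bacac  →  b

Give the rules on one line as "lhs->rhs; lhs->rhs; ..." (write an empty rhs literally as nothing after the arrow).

ac->; bb->; cc->c

  | acaab => aab
  | cbabbb => cbab
  | bba => a
  | acabbbb => abbbb => abb => a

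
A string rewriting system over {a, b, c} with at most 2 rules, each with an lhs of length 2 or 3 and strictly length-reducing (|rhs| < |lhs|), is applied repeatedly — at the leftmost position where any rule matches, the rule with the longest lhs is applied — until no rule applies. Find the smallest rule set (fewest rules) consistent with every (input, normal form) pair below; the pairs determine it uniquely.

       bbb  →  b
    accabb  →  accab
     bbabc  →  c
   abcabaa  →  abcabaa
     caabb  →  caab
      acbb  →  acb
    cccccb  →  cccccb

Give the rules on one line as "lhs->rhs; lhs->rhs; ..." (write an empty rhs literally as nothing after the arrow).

bab->; bb->b

  | bbb => bb => b
  | accabb => accab
  | bbabc => babc => c
  | abcabaa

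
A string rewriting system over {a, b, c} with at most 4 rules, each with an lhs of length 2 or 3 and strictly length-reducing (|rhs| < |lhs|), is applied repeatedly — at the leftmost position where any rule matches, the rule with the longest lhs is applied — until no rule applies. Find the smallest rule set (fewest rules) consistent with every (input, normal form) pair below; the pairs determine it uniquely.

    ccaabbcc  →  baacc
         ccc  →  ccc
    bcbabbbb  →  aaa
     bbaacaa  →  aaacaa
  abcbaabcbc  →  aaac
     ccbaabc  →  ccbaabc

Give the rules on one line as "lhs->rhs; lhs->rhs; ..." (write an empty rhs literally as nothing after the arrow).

bb->a; bcb->; cca->b

  | ccaabbcc => babbcc => baacc
  | ccc
  | bcbabbbb => abbbb => aabb => aaa
  | bbaacaa => aaacaa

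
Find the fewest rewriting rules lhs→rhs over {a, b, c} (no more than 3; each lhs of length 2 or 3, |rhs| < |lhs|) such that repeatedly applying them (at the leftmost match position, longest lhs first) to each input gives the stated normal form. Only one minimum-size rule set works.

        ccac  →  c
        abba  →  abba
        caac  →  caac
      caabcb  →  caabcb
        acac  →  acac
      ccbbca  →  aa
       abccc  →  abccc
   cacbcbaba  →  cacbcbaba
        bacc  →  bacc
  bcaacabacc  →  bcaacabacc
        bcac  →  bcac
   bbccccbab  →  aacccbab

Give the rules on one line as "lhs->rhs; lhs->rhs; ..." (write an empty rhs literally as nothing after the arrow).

bbc->aa; cca->

  | ccac => c
  | abba
  | caac
  | caabcb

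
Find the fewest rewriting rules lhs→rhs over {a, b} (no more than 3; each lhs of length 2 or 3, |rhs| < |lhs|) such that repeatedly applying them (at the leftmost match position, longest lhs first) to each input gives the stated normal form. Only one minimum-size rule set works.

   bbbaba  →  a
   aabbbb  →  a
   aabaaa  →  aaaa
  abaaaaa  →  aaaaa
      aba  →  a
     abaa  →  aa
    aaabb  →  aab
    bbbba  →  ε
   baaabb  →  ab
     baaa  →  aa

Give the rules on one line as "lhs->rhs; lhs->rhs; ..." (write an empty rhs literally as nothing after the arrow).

abb->b; ba->; bb->a

  | bbbaba => ababa => aba => a
  | aabbbb => abbb => bb => a
  | aabaaa => aaaa
  | abaaaaa => aaaaa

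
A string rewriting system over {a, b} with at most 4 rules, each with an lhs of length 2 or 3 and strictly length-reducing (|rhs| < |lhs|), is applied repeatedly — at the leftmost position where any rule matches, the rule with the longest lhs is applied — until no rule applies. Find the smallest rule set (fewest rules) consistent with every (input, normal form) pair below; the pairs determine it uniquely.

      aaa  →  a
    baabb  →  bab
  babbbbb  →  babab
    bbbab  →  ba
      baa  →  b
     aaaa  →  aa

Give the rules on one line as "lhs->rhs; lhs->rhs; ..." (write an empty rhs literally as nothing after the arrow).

  | aaa => a
  | baabb => bbbb => bab
  | babbbbb => bababb => babab
  | bbbab => baab => bbb => ba

aaa->a; baa->bb; bb->b; bbb->ba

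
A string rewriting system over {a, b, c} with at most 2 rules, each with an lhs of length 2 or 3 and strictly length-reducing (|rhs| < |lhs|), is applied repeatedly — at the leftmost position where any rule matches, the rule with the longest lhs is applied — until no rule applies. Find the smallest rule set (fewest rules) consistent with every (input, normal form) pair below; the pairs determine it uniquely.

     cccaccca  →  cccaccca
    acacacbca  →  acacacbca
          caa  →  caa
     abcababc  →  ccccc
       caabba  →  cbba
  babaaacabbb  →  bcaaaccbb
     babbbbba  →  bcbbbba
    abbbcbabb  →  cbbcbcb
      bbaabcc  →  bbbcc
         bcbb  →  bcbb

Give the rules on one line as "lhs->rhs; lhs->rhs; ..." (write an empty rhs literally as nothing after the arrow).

aab->b; ab->c

  | cccaccca
  | acacacbca
  | caa
  | abcababc => ccababc => cccabc => ccccc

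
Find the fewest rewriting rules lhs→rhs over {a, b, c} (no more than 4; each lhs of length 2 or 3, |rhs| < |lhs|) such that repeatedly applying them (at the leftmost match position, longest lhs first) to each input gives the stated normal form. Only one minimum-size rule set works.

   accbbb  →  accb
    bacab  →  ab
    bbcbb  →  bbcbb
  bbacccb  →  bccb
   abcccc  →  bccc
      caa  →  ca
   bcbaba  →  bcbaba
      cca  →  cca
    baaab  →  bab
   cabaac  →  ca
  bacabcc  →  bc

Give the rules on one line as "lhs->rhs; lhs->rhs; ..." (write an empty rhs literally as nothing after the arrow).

  | accbbb => accb
  | bacab => ab
  | bbcbb
  | bbacccb => bccb

aa->a; abc->b; bac->; bbb->b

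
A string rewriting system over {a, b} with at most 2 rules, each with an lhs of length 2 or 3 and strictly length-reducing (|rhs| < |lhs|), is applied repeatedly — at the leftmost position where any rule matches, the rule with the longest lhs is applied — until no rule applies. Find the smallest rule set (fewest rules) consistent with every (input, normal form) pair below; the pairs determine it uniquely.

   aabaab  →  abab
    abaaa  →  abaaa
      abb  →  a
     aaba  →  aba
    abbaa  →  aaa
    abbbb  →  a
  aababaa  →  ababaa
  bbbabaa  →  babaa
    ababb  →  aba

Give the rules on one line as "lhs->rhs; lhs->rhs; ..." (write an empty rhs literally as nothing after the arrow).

aab->ab; bb->

  | aabaab => abaab => abab
  | abaaa
  | abb => a
  | aaba => aba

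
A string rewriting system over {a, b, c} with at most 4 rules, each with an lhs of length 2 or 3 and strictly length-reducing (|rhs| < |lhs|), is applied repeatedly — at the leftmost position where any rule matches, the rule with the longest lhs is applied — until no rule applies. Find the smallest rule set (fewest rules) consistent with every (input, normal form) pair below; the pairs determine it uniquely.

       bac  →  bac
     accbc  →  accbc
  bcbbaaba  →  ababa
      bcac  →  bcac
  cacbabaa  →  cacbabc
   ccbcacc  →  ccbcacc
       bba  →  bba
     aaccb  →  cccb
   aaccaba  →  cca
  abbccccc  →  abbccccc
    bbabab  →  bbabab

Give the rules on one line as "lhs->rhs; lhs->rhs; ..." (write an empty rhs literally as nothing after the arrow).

aa->c; bcb->ab; cab->

  | bac
  | accbc
  | bcbbaaba => abbaaba => abbcba => ababa
  | bcac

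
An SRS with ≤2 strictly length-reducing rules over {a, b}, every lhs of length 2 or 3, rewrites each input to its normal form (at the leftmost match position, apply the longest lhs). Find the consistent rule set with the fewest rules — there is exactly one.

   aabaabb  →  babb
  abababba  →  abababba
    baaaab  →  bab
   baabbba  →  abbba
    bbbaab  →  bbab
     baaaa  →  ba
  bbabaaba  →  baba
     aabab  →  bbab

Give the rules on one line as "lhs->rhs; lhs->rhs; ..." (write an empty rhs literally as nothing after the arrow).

aa->b; baa->a

  | aabaabb => bbaabb => babb
  | abababba
  | baaaab => aaab => bab
  | baabbba => abbba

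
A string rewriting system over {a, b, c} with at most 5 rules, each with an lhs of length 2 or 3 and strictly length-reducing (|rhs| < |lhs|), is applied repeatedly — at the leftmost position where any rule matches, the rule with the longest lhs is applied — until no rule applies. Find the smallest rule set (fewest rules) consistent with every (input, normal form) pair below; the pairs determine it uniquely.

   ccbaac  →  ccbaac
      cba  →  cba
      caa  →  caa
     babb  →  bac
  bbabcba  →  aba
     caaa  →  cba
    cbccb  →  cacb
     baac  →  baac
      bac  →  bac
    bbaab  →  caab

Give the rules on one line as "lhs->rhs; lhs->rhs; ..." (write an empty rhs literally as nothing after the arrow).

aaa->ba; bb->c; bc->a; cab->b

  | ccbaac
  | cba
  | caa
  | babb => bac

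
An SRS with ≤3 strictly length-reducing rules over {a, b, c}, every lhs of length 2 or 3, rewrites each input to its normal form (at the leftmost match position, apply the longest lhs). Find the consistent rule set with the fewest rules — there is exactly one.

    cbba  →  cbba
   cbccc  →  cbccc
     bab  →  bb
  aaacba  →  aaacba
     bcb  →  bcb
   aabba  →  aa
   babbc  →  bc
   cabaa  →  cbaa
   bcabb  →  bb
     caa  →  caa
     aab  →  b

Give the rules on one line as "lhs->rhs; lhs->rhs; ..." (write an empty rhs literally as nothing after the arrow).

ab->b; abb->; bca->

  | cbba
  | cbccc
  | bab => bb
  | aaacba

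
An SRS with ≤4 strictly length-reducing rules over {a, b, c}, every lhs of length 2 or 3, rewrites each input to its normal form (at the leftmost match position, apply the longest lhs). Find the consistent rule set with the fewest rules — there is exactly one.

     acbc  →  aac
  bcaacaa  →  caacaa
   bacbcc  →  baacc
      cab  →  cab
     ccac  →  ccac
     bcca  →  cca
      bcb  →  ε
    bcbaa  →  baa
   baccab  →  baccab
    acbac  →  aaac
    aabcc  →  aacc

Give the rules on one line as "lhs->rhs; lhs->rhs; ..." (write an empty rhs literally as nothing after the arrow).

acb->aa; bc->c; cb->; cba->ba

  | acbc => aac
  | bcaacaa => caacaa
  | bacbcc => baacc
  | cab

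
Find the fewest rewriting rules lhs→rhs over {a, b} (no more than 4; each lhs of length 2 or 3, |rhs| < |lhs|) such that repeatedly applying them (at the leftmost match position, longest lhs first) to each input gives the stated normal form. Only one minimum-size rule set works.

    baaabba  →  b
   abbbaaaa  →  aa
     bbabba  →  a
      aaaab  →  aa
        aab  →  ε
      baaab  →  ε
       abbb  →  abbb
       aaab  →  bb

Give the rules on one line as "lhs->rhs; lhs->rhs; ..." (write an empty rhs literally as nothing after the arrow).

aaa->b; aab->ba; ba->; bab->aa

  | baaabba => aabba => baba => aaa => b
  | abbbaaaa => abbaaa => abaa => aa
  | bbabba => baaba => aba => a
  | aaaab => bab => aa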